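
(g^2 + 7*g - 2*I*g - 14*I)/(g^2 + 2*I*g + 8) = (g + 7)/(g + 4*I)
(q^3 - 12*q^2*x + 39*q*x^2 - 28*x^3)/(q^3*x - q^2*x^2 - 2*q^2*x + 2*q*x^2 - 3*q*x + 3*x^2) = (q^2 - 11*q*x + 28*x^2)/(x*(q^2 - 2*q - 3))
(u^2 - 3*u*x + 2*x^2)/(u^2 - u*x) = (u - 2*x)/u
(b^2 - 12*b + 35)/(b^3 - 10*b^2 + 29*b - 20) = (b - 7)/(b^2 - 5*b + 4)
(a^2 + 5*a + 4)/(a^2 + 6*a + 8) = (a + 1)/(a + 2)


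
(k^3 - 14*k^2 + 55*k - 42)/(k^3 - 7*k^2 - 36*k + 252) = (k - 1)/(k + 6)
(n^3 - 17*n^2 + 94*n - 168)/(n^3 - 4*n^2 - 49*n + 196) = (n - 6)/(n + 7)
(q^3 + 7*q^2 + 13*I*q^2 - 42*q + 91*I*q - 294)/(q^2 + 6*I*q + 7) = (q^2 + q*(7 + 6*I) + 42*I)/(q - I)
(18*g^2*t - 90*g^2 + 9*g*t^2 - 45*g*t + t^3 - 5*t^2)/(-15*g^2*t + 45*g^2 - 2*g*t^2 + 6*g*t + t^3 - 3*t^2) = (6*g*t - 30*g + t^2 - 5*t)/(-5*g*t + 15*g + t^2 - 3*t)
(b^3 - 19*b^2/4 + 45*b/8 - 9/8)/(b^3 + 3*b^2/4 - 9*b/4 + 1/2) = (b^2 - 9*b/2 + 9/2)/(b^2 + b - 2)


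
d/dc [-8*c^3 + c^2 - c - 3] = -24*c^2 + 2*c - 1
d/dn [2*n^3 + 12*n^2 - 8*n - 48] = 6*n^2 + 24*n - 8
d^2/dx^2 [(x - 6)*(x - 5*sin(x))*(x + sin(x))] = 4*x^2*sin(x) - 24*x*sin(x) - 16*x*cos(x) - 10*x*cos(2*x) + 6*x - 8*sin(x) - 10*sin(2*x) + 48*cos(x) + 60*cos(2*x) - 12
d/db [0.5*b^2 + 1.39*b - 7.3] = 1.0*b + 1.39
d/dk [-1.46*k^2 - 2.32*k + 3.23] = -2.92*k - 2.32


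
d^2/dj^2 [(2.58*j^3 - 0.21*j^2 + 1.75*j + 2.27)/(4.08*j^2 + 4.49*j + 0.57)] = (5.6843418860808e-14*j^5 + 1.13686837721616e-13*j^4 + 157.982484*j^3 + 269.272188*j^2 + 230.118156*j + 71.874622)/(67.917312*j^6 + 224.227008*j^5 + 275.224968*j^4 + 153.170513*j^3 + 38.450547*j^2 + 4.376403*j + 0.185193)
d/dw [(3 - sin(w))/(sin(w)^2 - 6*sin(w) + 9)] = cos(w)/(sin(w) - 3)^2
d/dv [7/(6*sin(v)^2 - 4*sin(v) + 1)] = 28*(1 - 3*sin(v))*cos(v)/(6*sin(v)^2 - 4*sin(v) + 1)^2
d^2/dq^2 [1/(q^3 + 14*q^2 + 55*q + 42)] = 2*(-(3*q + 14)*(q^3 + 14*q^2 + 55*q + 42) + (3*q^2 + 28*q + 55)^2)/(q^3 + 14*q^2 + 55*q + 42)^3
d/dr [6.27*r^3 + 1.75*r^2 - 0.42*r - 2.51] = 18.81*r^2 + 3.5*r - 0.42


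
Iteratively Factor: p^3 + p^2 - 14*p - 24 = (p + 2)*(p^2 - p - 12) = (p + 2)*(p + 3)*(p - 4)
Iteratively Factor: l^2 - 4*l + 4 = (l - 2)*(l - 2)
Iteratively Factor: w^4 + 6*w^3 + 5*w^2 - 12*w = (w)*(w^3 + 6*w^2 + 5*w - 12) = w*(w - 1)*(w^2 + 7*w + 12) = w*(w - 1)*(w + 3)*(w + 4)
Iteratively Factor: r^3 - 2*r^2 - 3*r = (r)*(r^2 - 2*r - 3) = r*(r + 1)*(r - 3)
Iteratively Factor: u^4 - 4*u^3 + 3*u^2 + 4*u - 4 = (u - 2)*(u^3 - 2*u^2 - u + 2) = (u - 2)*(u + 1)*(u^2 - 3*u + 2) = (u - 2)^2*(u + 1)*(u - 1)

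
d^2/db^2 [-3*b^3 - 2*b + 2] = -18*b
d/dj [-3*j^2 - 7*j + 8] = -6*j - 7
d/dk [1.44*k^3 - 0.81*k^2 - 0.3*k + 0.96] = 4.32*k^2 - 1.62*k - 0.3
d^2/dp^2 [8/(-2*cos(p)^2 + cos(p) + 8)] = 8*(-16*sin(p)^4 + 73*sin(p)^2 + cos(p)/2 + 3*cos(3*p)/2 - 23)/(2*sin(p)^2 + cos(p) + 6)^3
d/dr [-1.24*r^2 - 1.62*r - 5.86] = -2.48*r - 1.62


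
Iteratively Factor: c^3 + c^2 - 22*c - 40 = (c + 4)*(c^2 - 3*c - 10) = (c + 2)*(c + 4)*(c - 5)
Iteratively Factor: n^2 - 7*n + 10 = (n - 2)*(n - 5)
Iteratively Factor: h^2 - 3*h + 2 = (h - 1)*(h - 2)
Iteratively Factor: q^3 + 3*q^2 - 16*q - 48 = (q + 4)*(q^2 - q - 12) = (q + 3)*(q + 4)*(q - 4)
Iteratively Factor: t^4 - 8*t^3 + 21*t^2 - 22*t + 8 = (t - 4)*(t^3 - 4*t^2 + 5*t - 2) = (t - 4)*(t - 2)*(t^2 - 2*t + 1) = (t - 4)*(t - 2)*(t - 1)*(t - 1)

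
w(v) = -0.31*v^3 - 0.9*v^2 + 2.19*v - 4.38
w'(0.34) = 1.47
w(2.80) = -12.11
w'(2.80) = -10.14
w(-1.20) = -7.77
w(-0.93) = -6.95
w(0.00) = -4.38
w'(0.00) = 2.19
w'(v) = -0.93*v^2 - 1.8*v + 2.19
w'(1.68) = -3.46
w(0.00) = -4.38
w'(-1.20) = 3.01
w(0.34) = -3.75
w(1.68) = -4.71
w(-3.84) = -8.51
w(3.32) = -18.37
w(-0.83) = -6.64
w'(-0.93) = 3.06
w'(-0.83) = 3.04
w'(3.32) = -14.04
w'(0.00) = 2.19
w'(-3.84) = -4.61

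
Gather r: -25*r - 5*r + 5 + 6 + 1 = 12 - 30*r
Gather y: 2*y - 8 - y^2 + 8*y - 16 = -y^2 + 10*y - 24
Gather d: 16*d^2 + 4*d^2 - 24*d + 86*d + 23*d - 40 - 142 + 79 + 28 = 20*d^2 + 85*d - 75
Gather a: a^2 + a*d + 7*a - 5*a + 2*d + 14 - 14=a^2 + a*(d + 2) + 2*d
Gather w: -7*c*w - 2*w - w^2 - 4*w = -w^2 + w*(-7*c - 6)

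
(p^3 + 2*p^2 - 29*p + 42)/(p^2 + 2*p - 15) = (p^2 + 5*p - 14)/(p + 5)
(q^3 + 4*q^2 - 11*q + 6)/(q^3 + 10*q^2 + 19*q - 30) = (q - 1)/(q + 5)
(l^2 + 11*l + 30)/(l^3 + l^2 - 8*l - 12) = (l^2 + 11*l + 30)/(l^3 + l^2 - 8*l - 12)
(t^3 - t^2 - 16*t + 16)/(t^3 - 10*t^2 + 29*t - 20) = (t + 4)/(t - 5)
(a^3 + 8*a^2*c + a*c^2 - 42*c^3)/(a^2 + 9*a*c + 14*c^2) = (a^2 + a*c - 6*c^2)/(a + 2*c)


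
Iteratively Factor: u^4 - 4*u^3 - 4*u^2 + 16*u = (u + 2)*(u^3 - 6*u^2 + 8*u) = (u - 4)*(u + 2)*(u^2 - 2*u) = (u - 4)*(u - 2)*(u + 2)*(u)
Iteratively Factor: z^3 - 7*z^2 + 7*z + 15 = (z - 3)*(z^2 - 4*z - 5) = (z - 5)*(z - 3)*(z + 1)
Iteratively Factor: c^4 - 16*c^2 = (c)*(c^3 - 16*c) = c*(c + 4)*(c^2 - 4*c) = c^2*(c + 4)*(c - 4)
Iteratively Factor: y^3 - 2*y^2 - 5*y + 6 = (y + 2)*(y^2 - 4*y + 3) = (y - 3)*(y + 2)*(y - 1)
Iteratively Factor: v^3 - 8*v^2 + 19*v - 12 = (v - 4)*(v^2 - 4*v + 3) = (v - 4)*(v - 1)*(v - 3)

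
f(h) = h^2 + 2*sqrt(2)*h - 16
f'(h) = 2*h + 2*sqrt(2)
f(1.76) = -7.92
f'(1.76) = 6.35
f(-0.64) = -17.40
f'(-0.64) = 1.55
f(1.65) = -8.61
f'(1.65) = 6.13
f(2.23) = -4.72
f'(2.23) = 7.29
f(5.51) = 29.94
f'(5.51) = 13.85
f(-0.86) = -17.69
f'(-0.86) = 1.11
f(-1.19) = -17.95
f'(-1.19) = 0.45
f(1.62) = -8.79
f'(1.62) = 6.07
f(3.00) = 1.49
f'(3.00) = 8.83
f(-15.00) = 166.57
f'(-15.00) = -27.17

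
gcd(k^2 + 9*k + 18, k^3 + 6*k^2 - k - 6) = k + 6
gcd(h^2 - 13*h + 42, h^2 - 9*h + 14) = h - 7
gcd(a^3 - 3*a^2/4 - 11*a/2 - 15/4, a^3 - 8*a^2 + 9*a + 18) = a^2 - 2*a - 3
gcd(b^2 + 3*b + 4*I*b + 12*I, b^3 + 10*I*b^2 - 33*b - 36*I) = b + 4*I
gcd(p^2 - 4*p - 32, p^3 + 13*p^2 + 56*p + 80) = p + 4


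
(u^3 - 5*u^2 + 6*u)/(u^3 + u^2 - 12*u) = (u - 2)/(u + 4)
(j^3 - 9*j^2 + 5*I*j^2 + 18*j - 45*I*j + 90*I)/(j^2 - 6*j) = j - 3 + 5*I - 15*I/j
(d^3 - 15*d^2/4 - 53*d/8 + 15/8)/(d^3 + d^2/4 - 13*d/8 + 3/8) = (d - 5)/(d - 1)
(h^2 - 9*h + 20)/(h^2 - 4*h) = (h - 5)/h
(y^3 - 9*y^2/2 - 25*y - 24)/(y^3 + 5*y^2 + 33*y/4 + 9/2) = 2*(y - 8)/(2*y + 3)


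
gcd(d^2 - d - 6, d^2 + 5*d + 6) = d + 2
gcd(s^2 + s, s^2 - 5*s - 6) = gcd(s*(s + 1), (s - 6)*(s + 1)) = s + 1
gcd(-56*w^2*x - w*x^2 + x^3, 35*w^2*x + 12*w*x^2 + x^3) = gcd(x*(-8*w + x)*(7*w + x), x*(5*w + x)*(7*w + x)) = 7*w*x + x^2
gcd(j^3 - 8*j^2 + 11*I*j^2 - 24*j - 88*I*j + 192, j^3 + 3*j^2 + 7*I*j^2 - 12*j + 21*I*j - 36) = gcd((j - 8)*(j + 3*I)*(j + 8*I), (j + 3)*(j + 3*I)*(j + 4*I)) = j + 3*I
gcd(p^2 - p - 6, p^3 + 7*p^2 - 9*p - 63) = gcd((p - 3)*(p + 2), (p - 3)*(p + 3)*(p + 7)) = p - 3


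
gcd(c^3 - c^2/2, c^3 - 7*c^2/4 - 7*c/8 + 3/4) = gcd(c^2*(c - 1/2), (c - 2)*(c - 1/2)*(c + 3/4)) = c - 1/2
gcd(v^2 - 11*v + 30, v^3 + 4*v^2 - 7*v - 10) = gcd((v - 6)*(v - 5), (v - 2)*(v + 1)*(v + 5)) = 1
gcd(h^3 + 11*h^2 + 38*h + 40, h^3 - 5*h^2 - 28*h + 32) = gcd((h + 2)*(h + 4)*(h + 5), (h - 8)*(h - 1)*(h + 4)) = h + 4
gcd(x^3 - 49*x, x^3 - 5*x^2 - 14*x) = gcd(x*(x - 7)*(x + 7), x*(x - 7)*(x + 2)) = x^2 - 7*x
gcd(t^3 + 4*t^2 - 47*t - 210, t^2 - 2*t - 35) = t^2 - 2*t - 35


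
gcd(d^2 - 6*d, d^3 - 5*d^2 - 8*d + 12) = d - 6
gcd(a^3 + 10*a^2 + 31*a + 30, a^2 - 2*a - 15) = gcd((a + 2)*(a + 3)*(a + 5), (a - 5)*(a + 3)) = a + 3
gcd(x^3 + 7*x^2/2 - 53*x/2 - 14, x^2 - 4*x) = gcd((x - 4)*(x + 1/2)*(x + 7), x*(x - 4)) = x - 4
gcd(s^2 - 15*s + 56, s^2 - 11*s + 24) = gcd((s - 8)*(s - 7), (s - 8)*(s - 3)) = s - 8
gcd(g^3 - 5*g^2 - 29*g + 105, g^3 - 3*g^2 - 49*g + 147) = g^2 - 10*g + 21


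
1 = 1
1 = 1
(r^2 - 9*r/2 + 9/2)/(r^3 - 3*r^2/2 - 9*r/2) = (2*r - 3)/(r*(2*r + 3))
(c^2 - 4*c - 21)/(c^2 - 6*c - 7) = (c + 3)/(c + 1)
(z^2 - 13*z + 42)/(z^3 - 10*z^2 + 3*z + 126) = 1/(z + 3)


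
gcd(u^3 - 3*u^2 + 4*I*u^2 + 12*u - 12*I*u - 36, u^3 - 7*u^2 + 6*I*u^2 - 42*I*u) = u + 6*I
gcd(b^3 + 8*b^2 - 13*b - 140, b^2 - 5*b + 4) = b - 4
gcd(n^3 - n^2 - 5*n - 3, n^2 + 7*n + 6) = n + 1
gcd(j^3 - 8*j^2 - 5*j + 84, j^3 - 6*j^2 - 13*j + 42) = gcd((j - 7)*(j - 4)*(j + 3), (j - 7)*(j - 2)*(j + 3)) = j^2 - 4*j - 21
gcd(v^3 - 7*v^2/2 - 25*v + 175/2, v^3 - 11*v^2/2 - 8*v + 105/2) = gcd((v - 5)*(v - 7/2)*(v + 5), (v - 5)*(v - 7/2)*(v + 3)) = v^2 - 17*v/2 + 35/2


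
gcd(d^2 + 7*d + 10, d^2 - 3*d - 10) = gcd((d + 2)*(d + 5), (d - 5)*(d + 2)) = d + 2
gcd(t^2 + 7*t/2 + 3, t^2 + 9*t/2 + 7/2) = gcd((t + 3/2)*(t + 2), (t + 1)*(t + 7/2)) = 1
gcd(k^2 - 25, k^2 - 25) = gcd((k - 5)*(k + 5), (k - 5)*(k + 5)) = k^2 - 25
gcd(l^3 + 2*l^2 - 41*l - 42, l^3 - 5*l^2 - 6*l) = l^2 - 5*l - 6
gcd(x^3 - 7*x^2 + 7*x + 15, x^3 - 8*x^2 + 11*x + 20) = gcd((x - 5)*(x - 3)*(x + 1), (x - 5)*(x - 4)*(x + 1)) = x^2 - 4*x - 5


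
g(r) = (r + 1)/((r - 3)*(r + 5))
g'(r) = -(r + 1)/((r - 3)*(r + 5)^2) + 1/((r - 3)*(r + 5)) - (r + 1)/((r - 3)^2*(r + 5)) = (-r^2 - 2*r - 17)/(r^4 + 4*r^3 - 26*r^2 - 60*r + 225)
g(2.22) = -0.57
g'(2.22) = -0.83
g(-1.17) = 0.01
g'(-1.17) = -0.06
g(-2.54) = 0.11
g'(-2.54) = -0.10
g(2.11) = -0.49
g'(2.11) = -0.64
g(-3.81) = 0.35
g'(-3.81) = -0.36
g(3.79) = 0.69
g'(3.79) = -0.81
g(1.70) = -0.31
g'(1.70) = -0.31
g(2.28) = -0.63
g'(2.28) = -0.97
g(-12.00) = -0.10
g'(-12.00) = -0.01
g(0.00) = -0.07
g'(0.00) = -0.08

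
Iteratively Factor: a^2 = (a)*(a)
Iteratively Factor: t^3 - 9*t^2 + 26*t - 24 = (t - 2)*(t^2 - 7*t + 12) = (t - 4)*(t - 2)*(t - 3)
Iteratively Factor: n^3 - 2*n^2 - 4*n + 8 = (n - 2)*(n^2 - 4) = (n - 2)*(n + 2)*(n - 2)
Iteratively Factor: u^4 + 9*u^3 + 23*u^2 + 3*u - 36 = (u + 3)*(u^3 + 6*u^2 + 5*u - 12) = (u + 3)^2*(u^2 + 3*u - 4) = (u + 3)^2*(u + 4)*(u - 1)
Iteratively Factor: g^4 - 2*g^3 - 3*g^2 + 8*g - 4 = (g - 2)*(g^3 - 3*g + 2) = (g - 2)*(g - 1)*(g^2 + g - 2) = (g - 2)*(g - 1)*(g + 2)*(g - 1)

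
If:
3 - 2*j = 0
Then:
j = 3/2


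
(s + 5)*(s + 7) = s^2 + 12*s + 35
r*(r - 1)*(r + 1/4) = r^3 - 3*r^2/4 - r/4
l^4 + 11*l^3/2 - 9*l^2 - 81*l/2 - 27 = (l - 3)*(l + 1)*(l + 3/2)*(l + 6)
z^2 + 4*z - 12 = (z - 2)*(z + 6)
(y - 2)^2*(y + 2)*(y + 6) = y^4 + 4*y^3 - 16*y^2 - 16*y + 48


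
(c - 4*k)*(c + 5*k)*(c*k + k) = c^3*k + c^2*k^2 + c^2*k - 20*c*k^3 + c*k^2 - 20*k^3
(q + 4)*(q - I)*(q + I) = q^3 + 4*q^2 + q + 4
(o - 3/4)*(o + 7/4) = o^2 + o - 21/16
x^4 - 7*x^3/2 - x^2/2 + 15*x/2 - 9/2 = (x - 3)*(x - 1)^2*(x + 3/2)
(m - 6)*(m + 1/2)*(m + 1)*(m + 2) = m^4 - 5*m^3/2 - 35*m^2/2 - 20*m - 6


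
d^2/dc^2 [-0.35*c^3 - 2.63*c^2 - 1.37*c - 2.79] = -2.1*c - 5.26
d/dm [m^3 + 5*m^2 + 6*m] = 3*m^2 + 10*m + 6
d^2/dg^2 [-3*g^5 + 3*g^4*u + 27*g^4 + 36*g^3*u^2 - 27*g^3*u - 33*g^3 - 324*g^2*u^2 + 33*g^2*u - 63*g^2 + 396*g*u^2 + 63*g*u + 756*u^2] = -60*g^3 + 36*g^2*u + 324*g^2 + 216*g*u^2 - 162*g*u - 198*g - 648*u^2 + 66*u - 126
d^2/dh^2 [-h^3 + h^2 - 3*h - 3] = 2 - 6*h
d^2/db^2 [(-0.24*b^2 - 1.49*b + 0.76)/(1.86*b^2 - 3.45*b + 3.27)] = (8.88178419700125e-16*b^4 - 13.389768*b^3 + 24.534144*b^2 + 25.113348*b - 29.904606)/(6.434856*b^6 - 35.80686*b^5 + 100.354626*b^4 - 166.965165*b^3 + 176.429907*b^2 - 110.671515*b + 34.965783)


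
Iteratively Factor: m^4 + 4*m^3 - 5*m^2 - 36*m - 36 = (m + 2)*(m^3 + 2*m^2 - 9*m - 18) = (m - 3)*(m + 2)*(m^2 + 5*m + 6) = (m - 3)*(m + 2)*(m + 3)*(m + 2)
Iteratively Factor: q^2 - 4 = (q - 2)*(q + 2)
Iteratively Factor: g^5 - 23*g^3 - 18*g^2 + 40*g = (g - 1)*(g^4 + g^3 - 22*g^2 - 40*g) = (g - 5)*(g - 1)*(g^3 + 6*g^2 + 8*g) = (g - 5)*(g - 1)*(g + 4)*(g^2 + 2*g) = (g - 5)*(g - 1)*(g + 2)*(g + 4)*(g)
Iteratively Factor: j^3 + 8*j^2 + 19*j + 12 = (j + 3)*(j^2 + 5*j + 4) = (j + 1)*(j + 3)*(j + 4)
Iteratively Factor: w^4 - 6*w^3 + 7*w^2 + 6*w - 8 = (w - 2)*(w^3 - 4*w^2 - w + 4) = (w - 2)*(w - 1)*(w^2 - 3*w - 4) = (w - 4)*(w - 2)*(w - 1)*(w + 1)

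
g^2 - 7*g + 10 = (g - 5)*(g - 2)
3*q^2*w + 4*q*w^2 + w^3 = w*(q + w)*(3*q + w)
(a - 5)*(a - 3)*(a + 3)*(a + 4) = a^4 - a^3 - 29*a^2 + 9*a + 180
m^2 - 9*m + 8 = (m - 8)*(m - 1)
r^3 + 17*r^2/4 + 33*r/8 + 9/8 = (r + 1/2)*(r + 3/4)*(r + 3)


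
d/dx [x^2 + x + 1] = 2*x + 1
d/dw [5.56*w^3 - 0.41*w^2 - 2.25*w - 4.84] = 16.68*w^2 - 0.82*w - 2.25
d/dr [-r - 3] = -1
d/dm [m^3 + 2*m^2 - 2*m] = 3*m^2 + 4*m - 2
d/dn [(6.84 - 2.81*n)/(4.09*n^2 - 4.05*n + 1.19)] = (11.4929*n^2 - 55.9512*n + 24.3581)/(16.7281*n^4 - 33.129*n^3 + 26.1367*n^2 - 9.639*n + 1.4161)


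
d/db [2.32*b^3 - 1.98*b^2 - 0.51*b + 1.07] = 6.96*b^2 - 3.96*b - 0.51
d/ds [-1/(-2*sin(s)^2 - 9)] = -2*sin(2*s)/(cos(2*s) - 10)^2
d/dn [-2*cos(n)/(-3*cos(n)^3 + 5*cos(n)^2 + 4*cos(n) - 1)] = 32*(6*cos(n)^3 - 5*cos(n)^2 - 1)*sin(n)/(7*cos(n) + 10*cos(2*n) - 3*cos(3*n) + 6)^2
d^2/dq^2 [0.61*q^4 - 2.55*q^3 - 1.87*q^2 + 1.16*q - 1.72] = 7.32*q^2 - 15.3*q - 3.74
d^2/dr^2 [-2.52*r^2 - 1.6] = -5.04000000000000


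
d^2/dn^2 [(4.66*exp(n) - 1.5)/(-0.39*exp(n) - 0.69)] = (1.482156*exp(n) - 2.622276)*exp(n)/(0.059319*exp(3*n) + 0.314847*exp(2*n) + 0.557037*exp(n) + 0.328509)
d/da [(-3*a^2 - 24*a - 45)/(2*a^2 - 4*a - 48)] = 3*(5*a^2 + 39*a + 81)/(a^4 - 4*a^3 - 44*a^2 + 96*a + 576)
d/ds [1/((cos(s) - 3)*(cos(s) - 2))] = (2*cos(s) - 5)*sin(s)/((cos(s) - 3)^2*(cos(s) - 2)^2)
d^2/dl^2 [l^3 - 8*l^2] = 6*l - 16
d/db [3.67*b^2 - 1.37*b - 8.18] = 7.34*b - 1.37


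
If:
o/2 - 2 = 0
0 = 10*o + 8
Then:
No Solution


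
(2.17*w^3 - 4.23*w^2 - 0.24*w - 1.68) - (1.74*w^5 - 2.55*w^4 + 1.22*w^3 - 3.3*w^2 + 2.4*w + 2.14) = -1.74*w^5 + 2.55*w^4 + 0.95*w^3 - 0.930000000000001*w^2 - 2.64*w - 3.82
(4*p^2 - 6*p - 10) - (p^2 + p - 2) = 3*p^2 - 7*p - 8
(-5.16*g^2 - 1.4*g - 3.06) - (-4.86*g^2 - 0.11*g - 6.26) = -0.3*g^2 - 1.29*g + 3.2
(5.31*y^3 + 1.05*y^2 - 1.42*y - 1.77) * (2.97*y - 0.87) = 15.7707*y^4 - 1.5012*y^3 - 5.1309*y^2 - 4.0215*y + 1.5399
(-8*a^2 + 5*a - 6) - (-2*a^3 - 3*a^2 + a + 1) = 2*a^3 - 5*a^2 + 4*a - 7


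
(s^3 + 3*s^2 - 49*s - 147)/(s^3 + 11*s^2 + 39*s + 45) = (s^2 - 49)/(s^2 + 8*s + 15)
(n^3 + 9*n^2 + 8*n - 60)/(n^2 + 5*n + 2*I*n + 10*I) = (n^2 + 4*n - 12)/(n + 2*I)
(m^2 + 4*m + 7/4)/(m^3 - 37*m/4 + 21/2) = (2*m + 1)/(2*m^2 - 7*m + 6)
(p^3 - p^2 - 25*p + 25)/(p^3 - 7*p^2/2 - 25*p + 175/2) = 2*(p - 1)/(2*p - 7)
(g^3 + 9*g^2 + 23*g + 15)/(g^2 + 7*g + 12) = (g^2 + 6*g + 5)/(g + 4)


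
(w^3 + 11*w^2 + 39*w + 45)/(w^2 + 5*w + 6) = (w^2 + 8*w + 15)/(w + 2)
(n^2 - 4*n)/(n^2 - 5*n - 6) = n*(4 - n)/(-n^2 + 5*n + 6)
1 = 1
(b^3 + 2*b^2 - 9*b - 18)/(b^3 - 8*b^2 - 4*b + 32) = (b^2 - 9)/(b^2 - 10*b + 16)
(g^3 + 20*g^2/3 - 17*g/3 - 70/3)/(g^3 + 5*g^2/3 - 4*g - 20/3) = (g + 7)/(g + 2)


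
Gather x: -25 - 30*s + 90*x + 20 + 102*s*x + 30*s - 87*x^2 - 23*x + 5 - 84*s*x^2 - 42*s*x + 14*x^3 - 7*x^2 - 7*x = 14*x^3 + x^2*(-84*s - 94) + x*(60*s + 60)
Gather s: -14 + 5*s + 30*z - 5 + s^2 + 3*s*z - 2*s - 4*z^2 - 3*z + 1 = s^2 + s*(3*z + 3) - 4*z^2 + 27*z - 18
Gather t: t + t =2*t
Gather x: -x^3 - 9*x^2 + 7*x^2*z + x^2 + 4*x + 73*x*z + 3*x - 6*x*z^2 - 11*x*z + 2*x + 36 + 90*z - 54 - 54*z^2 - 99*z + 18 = -x^3 + x^2*(7*z - 8) + x*(-6*z^2 + 62*z + 9) - 54*z^2 - 9*z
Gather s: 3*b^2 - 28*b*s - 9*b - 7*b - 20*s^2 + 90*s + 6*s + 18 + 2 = 3*b^2 - 16*b - 20*s^2 + s*(96 - 28*b) + 20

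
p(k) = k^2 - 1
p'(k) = 2*k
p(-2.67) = 6.13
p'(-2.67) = -5.34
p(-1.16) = 0.35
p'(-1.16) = -2.32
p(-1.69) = 1.86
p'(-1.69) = -3.38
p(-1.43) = 1.04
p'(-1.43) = -2.86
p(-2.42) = 4.86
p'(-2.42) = -4.84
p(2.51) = 5.30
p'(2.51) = 5.02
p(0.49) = -0.76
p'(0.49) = 0.98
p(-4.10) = 15.81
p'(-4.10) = -8.20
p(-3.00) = 8.00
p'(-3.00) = -6.00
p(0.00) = -1.00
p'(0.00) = 0.00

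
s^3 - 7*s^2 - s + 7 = (s - 7)*(s - 1)*(s + 1)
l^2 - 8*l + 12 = (l - 6)*(l - 2)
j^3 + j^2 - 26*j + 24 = (j - 4)*(j - 1)*(j + 6)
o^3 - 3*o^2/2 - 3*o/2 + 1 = (o - 2)*(o - 1/2)*(o + 1)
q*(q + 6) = q^2 + 6*q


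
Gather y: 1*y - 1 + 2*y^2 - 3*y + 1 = 2*y^2 - 2*y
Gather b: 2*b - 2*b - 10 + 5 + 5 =0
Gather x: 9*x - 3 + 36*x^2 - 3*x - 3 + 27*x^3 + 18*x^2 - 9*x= 27*x^3 + 54*x^2 - 3*x - 6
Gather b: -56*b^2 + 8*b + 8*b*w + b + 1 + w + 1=-56*b^2 + b*(8*w + 9) + w + 2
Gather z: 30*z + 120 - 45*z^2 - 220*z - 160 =-45*z^2 - 190*z - 40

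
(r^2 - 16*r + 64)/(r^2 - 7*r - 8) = (r - 8)/(r + 1)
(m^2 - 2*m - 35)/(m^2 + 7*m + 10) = (m - 7)/(m + 2)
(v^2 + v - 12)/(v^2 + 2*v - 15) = (v + 4)/(v + 5)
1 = 1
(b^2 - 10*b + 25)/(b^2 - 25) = (b - 5)/(b + 5)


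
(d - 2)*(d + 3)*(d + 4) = d^3 + 5*d^2 - 2*d - 24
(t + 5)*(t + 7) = t^2 + 12*t + 35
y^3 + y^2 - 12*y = y*(y - 3)*(y + 4)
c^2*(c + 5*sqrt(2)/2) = c^3 + 5*sqrt(2)*c^2/2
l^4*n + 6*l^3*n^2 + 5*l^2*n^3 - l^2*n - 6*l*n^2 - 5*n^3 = (l - 1)*(l + n)*(l + 5*n)*(l*n + n)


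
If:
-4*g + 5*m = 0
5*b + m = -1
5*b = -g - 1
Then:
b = -1/5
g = 0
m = 0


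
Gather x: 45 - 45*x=45 - 45*x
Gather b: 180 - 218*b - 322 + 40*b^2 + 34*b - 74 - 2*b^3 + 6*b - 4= -2*b^3 + 40*b^2 - 178*b - 220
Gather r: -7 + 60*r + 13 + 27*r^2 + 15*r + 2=27*r^2 + 75*r + 8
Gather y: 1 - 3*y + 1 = 2 - 3*y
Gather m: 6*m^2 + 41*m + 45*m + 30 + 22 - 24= 6*m^2 + 86*m + 28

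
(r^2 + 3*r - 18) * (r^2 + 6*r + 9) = r^4 + 9*r^3 + 9*r^2 - 81*r - 162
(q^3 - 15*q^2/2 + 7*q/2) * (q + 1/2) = q^4 - 7*q^3 - q^2/4 + 7*q/4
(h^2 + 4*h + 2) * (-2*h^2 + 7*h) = -2*h^4 - h^3 + 24*h^2 + 14*h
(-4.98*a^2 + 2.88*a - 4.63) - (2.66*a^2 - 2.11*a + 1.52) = -7.64*a^2 + 4.99*a - 6.15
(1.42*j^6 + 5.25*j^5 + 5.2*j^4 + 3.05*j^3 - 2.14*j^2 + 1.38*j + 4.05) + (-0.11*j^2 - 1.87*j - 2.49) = 1.42*j^6 + 5.25*j^5 + 5.2*j^4 + 3.05*j^3 - 2.25*j^2 - 0.49*j + 1.56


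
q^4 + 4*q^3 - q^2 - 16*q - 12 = (q - 2)*(q + 1)*(q + 2)*(q + 3)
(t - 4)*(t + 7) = t^2 + 3*t - 28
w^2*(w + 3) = w^3 + 3*w^2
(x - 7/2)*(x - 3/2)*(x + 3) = x^3 - 2*x^2 - 39*x/4 + 63/4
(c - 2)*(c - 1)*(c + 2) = c^3 - c^2 - 4*c + 4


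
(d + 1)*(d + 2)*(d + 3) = d^3 + 6*d^2 + 11*d + 6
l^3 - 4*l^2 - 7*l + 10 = (l - 5)*(l - 1)*(l + 2)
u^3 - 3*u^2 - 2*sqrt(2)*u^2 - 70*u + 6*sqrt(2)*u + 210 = (u - 3)*(u - 7*sqrt(2))*(u + 5*sqrt(2))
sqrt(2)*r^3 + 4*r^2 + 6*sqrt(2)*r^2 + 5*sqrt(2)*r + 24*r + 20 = (r + 5)*(r + 2*sqrt(2))*(sqrt(2)*r + sqrt(2))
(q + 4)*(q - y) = q^2 - q*y + 4*q - 4*y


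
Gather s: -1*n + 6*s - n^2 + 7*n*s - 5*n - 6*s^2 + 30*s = -n^2 - 6*n - 6*s^2 + s*(7*n + 36)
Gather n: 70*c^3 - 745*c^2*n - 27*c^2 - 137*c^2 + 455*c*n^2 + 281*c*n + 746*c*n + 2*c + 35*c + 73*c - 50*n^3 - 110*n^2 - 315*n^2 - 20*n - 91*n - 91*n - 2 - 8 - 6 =70*c^3 - 164*c^2 + 110*c - 50*n^3 + n^2*(455*c - 425) + n*(-745*c^2 + 1027*c - 202) - 16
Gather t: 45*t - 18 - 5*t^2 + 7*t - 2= -5*t^2 + 52*t - 20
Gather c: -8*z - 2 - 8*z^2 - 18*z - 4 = -8*z^2 - 26*z - 6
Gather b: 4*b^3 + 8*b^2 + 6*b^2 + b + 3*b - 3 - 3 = 4*b^3 + 14*b^2 + 4*b - 6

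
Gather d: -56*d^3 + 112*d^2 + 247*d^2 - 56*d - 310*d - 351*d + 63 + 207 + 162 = -56*d^3 + 359*d^2 - 717*d + 432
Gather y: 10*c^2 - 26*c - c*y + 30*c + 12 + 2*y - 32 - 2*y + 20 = 10*c^2 - c*y + 4*c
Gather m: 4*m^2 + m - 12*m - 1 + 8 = 4*m^2 - 11*m + 7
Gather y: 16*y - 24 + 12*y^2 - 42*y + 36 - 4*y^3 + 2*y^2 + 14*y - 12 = -4*y^3 + 14*y^2 - 12*y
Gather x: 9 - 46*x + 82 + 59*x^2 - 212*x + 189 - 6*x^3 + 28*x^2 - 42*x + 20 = -6*x^3 + 87*x^2 - 300*x + 300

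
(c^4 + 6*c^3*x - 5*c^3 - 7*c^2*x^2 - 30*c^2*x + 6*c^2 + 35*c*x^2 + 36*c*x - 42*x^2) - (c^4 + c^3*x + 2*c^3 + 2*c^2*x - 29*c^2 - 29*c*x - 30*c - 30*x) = 5*c^3*x - 7*c^3 - 7*c^2*x^2 - 32*c^2*x + 35*c^2 + 35*c*x^2 + 65*c*x + 30*c - 42*x^2 + 30*x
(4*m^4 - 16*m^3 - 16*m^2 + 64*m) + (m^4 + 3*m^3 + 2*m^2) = 5*m^4 - 13*m^3 - 14*m^2 + 64*m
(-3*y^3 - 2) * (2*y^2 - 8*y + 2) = -6*y^5 + 24*y^4 - 6*y^3 - 4*y^2 + 16*y - 4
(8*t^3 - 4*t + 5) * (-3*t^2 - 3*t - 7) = -24*t^5 - 24*t^4 - 44*t^3 - 3*t^2 + 13*t - 35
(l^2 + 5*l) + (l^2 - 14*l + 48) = 2*l^2 - 9*l + 48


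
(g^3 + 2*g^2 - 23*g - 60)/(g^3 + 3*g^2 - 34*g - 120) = (g^2 - 2*g - 15)/(g^2 - g - 30)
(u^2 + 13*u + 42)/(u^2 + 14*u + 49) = (u + 6)/(u + 7)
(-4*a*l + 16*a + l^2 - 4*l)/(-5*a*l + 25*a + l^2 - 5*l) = (4*a*l - 16*a - l^2 + 4*l)/(5*a*l - 25*a - l^2 + 5*l)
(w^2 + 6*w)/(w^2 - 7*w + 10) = w*(w + 6)/(w^2 - 7*w + 10)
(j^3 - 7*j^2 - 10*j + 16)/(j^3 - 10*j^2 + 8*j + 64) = (j - 1)/(j - 4)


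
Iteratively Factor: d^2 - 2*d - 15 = (d + 3)*(d - 5)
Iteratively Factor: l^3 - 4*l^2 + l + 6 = (l + 1)*(l^2 - 5*l + 6) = (l - 2)*(l + 1)*(l - 3)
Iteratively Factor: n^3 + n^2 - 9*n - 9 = (n - 3)*(n^2 + 4*n + 3) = (n - 3)*(n + 1)*(n + 3)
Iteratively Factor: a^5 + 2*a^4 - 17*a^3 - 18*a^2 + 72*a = (a)*(a^4 + 2*a^3 - 17*a^2 - 18*a + 72) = a*(a + 3)*(a^3 - a^2 - 14*a + 24) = a*(a + 3)*(a + 4)*(a^2 - 5*a + 6) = a*(a - 2)*(a + 3)*(a + 4)*(a - 3)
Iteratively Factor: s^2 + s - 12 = (s - 3)*(s + 4)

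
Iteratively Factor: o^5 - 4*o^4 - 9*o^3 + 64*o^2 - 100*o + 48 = (o - 3)*(o^4 - o^3 - 12*o^2 + 28*o - 16) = (o - 3)*(o + 4)*(o^3 - 5*o^2 + 8*o - 4) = (o - 3)*(o - 2)*(o + 4)*(o^2 - 3*o + 2) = (o - 3)*(o - 2)*(o - 1)*(o + 4)*(o - 2)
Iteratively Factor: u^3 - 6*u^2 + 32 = (u - 4)*(u^2 - 2*u - 8) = (u - 4)^2*(u + 2)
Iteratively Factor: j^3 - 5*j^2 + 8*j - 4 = (j - 1)*(j^2 - 4*j + 4) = (j - 2)*(j - 1)*(j - 2)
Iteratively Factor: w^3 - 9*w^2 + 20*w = (w)*(w^2 - 9*w + 20) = w*(w - 4)*(w - 5)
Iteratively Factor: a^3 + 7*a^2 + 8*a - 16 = (a + 4)*(a^2 + 3*a - 4) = (a + 4)^2*(a - 1)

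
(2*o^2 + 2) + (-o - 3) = 2*o^2 - o - 1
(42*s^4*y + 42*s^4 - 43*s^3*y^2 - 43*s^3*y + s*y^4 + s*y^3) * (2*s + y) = 84*s^5*y + 84*s^5 - 44*s^4*y^2 - 44*s^4*y - 43*s^3*y^3 - 43*s^3*y^2 + 2*s^2*y^4 + 2*s^2*y^3 + s*y^5 + s*y^4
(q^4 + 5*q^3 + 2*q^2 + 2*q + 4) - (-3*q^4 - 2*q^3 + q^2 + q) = 4*q^4 + 7*q^3 + q^2 + q + 4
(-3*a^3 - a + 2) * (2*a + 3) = -6*a^4 - 9*a^3 - 2*a^2 + a + 6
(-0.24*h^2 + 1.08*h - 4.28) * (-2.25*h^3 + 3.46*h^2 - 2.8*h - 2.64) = 0.54*h^5 - 3.2604*h^4 + 14.0388*h^3 - 17.1992*h^2 + 9.1328*h + 11.2992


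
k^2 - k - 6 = (k - 3)*(k + 2)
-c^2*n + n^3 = n*(-c + n)*(c + n)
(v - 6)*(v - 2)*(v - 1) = v^3 - 9*v^2 + 20*v - 12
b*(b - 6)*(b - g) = b^3 - b^2*g - 6*b^2 + 6*b*g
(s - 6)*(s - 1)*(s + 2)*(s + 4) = s^4 - s^3 - 28*s^2 - 20*s + 48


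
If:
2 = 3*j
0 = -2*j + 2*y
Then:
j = 2/3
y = 2/3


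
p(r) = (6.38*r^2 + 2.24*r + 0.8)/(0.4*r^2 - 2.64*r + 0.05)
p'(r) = (2.64 - 0.8*r)*(6.38*r^2 + 2.24*r + 0.8)/(0.4*r^2 - 2.64*r + 0.05)^2 + (12.76*r + 2.24)/(0.4*r^2 - 2.64*r + 0.05)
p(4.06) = -28.24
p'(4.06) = -17.48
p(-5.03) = 6.44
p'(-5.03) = -0.81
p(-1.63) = 2.60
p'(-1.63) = -1.53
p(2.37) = -10.59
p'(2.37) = -6.21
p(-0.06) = 3.28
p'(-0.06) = 49.06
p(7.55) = 130.66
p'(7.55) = -118.42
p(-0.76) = 1.22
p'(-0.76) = -1.53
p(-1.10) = 1.76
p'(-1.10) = -1.63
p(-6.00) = 7.17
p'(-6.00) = -0.69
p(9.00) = 61.88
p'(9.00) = -19.00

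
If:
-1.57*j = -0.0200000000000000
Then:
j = 0.01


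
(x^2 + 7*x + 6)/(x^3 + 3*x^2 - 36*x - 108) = (x + 1)/(x^2 - 3*x - 18)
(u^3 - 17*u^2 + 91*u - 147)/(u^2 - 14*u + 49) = u - 3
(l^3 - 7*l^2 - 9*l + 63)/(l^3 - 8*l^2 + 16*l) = (l^3 - 7*l^2 - 9*l + 63)/(l*(l^2 - 8*l + 16))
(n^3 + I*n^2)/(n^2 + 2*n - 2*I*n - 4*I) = n^2*(n + I)/(n^2 + 2*n*(1 - I) - 4*I)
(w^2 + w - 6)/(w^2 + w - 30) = (w^2 + w - 6)/(w^2 + w - 30)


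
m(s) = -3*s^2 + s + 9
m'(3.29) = -18.74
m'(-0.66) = 4.96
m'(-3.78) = 23.68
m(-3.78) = -37.65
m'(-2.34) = 15.04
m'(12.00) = -71.00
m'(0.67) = -3.02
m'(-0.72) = 5.32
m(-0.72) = 6.72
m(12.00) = -411.00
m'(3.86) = -22.16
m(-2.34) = -9.77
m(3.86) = -31.84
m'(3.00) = -17.00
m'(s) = 1 - 6*s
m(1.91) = -0.03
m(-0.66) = 7.03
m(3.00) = -15.00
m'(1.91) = -10.46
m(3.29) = -20.18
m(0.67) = 8.32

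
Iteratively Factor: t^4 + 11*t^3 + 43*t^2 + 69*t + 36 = (t + 1)*(t^3 + 10*t^2 + 33*t + 36) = (t + 1)*(t + 3)*(t^2 + 7*t + 12) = (t + 1)*(t + 3)*(t + 4)*(t + 3)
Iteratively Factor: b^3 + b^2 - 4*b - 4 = (b + 2)*(b^2 - b - 2) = (b + 1)*(b + 2)*(b - 2)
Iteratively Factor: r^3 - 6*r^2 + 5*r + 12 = (r - 3)*(r^2 - 3*r - 4) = (r - 4)*(r - 3)*(r + 1)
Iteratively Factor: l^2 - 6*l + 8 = (l - 2)*(l - 4)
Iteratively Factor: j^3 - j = (j + 1)*(j^2 - j) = (j - 1)*(j + 1)*(j)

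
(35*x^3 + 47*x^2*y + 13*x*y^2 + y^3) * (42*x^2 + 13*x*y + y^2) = 1470*x^5 + 2429*x^4*y + 1192*x^3*y^2 + 258*x^2*y^3 + 26*x*y^4 + y^5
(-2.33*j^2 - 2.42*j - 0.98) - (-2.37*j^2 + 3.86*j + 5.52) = 0.04*j^2 - 6.28*j - 6.5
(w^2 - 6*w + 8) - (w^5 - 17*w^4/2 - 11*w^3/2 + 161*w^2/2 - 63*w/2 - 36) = -w^5 + 17*w^4/2 + 11*w^3/2 - 159*w^2/2 + 51*w/2 + 44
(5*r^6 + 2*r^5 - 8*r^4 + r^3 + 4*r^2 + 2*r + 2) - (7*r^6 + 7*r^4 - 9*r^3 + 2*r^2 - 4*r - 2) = -2*r^6 + 2*r^5 - 15*r^4 + 10*r^3 + 2*r^2 + 6*r + 4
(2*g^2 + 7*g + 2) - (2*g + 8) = 2*g^2 + 5*g - 6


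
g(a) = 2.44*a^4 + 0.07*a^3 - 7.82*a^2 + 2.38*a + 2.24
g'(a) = 9.76*a^3 + 0.21*a^2 - 15.64*a + 2.38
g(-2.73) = 71.57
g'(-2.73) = -151.94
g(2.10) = 20.85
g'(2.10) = 60.85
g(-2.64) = 58.69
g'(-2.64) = -134.45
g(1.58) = 1.96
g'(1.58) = 16.69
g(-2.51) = 42.74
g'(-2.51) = -111.38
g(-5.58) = 2098.83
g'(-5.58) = -1599.52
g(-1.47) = -6.99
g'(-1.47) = -5.18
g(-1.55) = -6.41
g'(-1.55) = -9.22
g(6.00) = 2912.36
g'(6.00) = 2024.26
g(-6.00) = 2853.56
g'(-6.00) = -2004.38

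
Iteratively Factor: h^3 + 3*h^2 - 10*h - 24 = (h + 4)*(h^2 - h - 6) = (h - 3)*(h + 4)*(h + 2)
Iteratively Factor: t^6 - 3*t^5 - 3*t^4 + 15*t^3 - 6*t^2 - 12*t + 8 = (t + 2)*(t^5 - 5*t^4 + 7*t^3 + t^2 - 8*t + 4) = (t - 1)*(t + 2)*(t^4 - 4*t^3 + 3*t^2 + 4*t - 4) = (t - 2)*(t - 1)*(t + 2)*(t^3 - 2*t^2 - t + 2) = (t - 2)^2*(t - 1)*(t + 2)*(t^2 - 1) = (t - 2)^2*(t - 1)^2*(t + 2)*(t + 1)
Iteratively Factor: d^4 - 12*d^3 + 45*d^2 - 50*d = (d - 5)*(d^3 - 7*d^2 + 10*d) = (d - 5)^2*(d^2 - 2*d) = (d - 5)^2*(d - 2)*(d)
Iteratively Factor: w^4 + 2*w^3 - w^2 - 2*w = (w)*(w^3 + 2*w^2 - w - 2) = w*(w + 2)*(w^2 - 1) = w*(w + 1)*(w + 2)*(w - 1)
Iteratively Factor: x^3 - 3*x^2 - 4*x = (x + 1)*(x^2 - 4*x) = x*(x + 1)*(x - 4)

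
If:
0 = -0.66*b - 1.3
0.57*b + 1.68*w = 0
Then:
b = -1.97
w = 0.67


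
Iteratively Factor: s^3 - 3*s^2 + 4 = (s + 1)*(s^2 - 4*s + 4) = (s - 2)*(s + 1)*(s - 2)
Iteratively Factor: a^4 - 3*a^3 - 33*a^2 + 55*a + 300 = (a - 5)*(a^3 + 2*a^2 - 23*a - 60) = (a - 5)^2*(a^2 + 7*a + 12) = (a - 5)^2*(a + 3)*(a + 4)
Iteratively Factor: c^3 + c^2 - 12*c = (c + 4)*(c^2 - 3*c) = (c - 3)*(c + 4)*(c)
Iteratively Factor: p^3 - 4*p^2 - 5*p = (p)*(p^2 - 4*p - 5) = p*(p - 5)*(p + 1)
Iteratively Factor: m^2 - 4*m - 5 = (m + 1)*(m - 5)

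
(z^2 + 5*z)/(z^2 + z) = (z + 5)/(z + 1)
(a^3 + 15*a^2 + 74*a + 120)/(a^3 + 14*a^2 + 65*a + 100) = (a + 6)/(a + 5)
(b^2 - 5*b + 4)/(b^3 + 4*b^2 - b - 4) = (b - 4)/(b^2 + 5*b + 4)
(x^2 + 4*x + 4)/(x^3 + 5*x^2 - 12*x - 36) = (x + 2)/(x^2 + 3*x - 18)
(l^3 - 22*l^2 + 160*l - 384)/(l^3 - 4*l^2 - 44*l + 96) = (l^2 - 14*l + 48)/(l^2 + 4*l - 12)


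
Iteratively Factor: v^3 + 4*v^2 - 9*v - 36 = (v + 4)*(v^2 - 9) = (v - 3)*(v + 4)*(v + 3)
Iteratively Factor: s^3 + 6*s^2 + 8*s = (s)*(s^2 + 6*s + 8) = s*(s + 4)*(s + 2)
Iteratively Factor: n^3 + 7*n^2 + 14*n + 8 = (n + 4)*(n^2 + 3*n + 2) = (n + 1)*(n + 4)*(n + 2)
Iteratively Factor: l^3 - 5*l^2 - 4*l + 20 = (l - 5)*(l^2 - 4) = (l - 5)*(l - 2)*(l + 2)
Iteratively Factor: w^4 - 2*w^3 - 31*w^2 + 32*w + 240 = (w - 4)*(w^3 + 2*w^2 - 23*w - 60) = (w - 5)*(w - 4)*(w^2 + 7*w + 12) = (w - 5)*(w - 4)*(w + 3)*(w + 4)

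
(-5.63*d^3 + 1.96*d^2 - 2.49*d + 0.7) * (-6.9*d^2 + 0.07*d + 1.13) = 38.847*d^5 - 13.9181*d^4 + 10.9563*d^3 - 2.7895*d^2 - 2.7647*d + 0.791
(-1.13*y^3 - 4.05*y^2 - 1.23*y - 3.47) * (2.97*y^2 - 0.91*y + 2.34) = -3.3561*y^5 - 11.0002*y^4 - 2.6118*y^3 - 18.6636*y^2 + 0.279500000000001*y - 8.1198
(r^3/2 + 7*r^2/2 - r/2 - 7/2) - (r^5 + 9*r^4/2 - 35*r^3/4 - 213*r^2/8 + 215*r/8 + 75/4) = -r^5 - 9*r^4/2 + 37*r^3/4 + 241*r^2/8 - 219*r/8 - 89/4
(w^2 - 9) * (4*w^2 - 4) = 4*w^4 - 40*w^2 + 36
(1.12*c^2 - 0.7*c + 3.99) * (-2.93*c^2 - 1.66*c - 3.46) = -3.2816*c^4 + 0.1918*c^3 - 14.4039*c^2 - 4.2014*c - 13.8054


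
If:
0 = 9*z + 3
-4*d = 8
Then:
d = -2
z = -1/3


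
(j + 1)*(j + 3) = j^2 + 4*j + 3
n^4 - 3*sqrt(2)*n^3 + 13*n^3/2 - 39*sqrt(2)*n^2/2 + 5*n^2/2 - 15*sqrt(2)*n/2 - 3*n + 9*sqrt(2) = (n - 1/2)*(n + 1)*(n + 6)*(n - 3*sqrt(2))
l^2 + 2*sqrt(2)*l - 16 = (l - 2*sqrt(2))*(l + 4*sqrt(2))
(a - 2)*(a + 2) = a^2 - 4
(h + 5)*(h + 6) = h^2 + 11*h + 30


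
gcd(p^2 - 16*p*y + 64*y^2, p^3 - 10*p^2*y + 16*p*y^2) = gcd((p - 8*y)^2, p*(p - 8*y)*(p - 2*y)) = -p + 8*y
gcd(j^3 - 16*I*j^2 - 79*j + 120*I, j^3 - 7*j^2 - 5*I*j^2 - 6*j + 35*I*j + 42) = j - 3*I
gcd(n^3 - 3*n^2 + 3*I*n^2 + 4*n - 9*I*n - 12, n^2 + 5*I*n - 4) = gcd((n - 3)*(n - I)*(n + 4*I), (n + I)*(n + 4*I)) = n + 4*I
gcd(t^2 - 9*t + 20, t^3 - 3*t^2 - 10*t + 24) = t - 4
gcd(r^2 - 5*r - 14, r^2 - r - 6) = r + 2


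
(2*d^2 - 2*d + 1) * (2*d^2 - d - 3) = 4*d^4 - 6*d^3 - 2*d^2 + 5*d - 3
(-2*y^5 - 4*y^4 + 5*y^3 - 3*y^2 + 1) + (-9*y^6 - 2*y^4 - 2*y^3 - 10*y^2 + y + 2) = -9*y^6 - 2*y^5 - 6*y^4 + 3*y^3 - 13*y^2 + y + 3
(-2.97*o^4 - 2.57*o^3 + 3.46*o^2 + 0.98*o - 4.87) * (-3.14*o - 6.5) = 9.3258*o^5 + 27.3748*o^4 + 5.8406*o^3 - 25.5672*o^2 + 8.9218*o + 31.655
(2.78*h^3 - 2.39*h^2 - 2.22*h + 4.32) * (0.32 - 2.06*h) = -5.7268*h^4 + 5.813*h^3 + 3.8084*h^2 - 9.6096*h + 1.3824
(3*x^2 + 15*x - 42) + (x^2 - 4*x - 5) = 4*x^2 + 11*x - 47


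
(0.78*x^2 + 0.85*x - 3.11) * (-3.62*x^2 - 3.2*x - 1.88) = -2.8236*x^4 - 5.573*x^3 + 7.0718*x^2 + 8.354*x + 5.8468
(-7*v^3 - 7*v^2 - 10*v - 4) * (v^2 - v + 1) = -7*v^5 - 10*v^3 - v^2 - 6*v - 4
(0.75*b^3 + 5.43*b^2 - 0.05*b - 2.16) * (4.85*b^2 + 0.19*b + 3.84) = 3.6375*b^5 + 26.478*b^4 + 3.6692*b^3 + 10.3657*b^2 - 0.6024*b - 8.2944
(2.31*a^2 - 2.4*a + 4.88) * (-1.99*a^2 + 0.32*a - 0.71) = -4.5969*a^4 + 5.5152*a^3 - 12.1193*a^2 + 3.2656*a - 3.4648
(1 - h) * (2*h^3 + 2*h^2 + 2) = -2*h^4 + 2*h^2 - 2*h + 2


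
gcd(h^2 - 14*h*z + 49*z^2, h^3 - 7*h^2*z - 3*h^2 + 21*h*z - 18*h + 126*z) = -h + 7*z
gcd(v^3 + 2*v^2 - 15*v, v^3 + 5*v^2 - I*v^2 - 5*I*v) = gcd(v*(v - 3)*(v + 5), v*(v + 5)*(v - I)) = v^2 + 5*v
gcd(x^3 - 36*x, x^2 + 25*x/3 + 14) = x + 6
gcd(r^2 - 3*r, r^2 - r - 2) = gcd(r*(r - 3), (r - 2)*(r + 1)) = 1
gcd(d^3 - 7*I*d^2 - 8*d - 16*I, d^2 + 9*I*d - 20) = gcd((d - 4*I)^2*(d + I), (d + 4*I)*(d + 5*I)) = 1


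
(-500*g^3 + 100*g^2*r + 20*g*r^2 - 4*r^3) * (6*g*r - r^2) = -3000*g^4*r + 1100*g^3*r^2 + 20*g^2*r^3 - 44*g*r^4 + 4*r^5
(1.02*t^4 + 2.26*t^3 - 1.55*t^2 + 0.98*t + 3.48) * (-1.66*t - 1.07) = -1.6932*t^5 - 4.843*t^4 + 0.1548*t^3 + 0.0317000000000003*t^2 - 6.8254*t - 3.7236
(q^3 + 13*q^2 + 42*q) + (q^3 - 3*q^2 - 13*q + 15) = 2*q^3 + 10*q^2 + 29*q + 15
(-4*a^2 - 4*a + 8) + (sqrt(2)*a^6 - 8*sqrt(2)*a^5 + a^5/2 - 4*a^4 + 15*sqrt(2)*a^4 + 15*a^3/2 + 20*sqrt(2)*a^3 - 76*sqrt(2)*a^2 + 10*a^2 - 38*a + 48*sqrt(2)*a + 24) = sqrt(2)*a^6 - 8*sqrt(2)*a^5 + a^5/2 - 4*a^4 + 15*sqrt(2)*a^4 + 15*a^3/2 + 20*sqrt(2)*a^3 - 76*sqrt(2)*a^2 + 6*a^2 - 42*a + 48*sqrt(2)*a + 32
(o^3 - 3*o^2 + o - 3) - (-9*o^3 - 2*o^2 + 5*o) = 10*o^3 - o^2 - 4*o - 3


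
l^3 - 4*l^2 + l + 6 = (l - 3)*(l - 2)*(l + 1)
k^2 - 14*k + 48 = (k - 8)*(k - 6)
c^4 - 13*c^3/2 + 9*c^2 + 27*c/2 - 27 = (c - 3)^2*(c - 2)*(c + 3/2)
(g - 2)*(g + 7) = g^2 + 5*g - 14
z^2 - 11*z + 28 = (z - 7)*(z - 4)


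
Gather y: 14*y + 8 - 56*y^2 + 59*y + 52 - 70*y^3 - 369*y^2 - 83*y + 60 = -70*y^3 - 425*y^2 - 10*y + 120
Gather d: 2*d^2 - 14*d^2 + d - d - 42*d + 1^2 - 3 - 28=-12*d^2 - 42*d - 30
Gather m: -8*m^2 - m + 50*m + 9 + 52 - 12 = -8*m^2 + 49*m + 49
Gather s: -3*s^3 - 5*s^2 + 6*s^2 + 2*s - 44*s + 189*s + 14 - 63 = -3*s^3 + s^2 + 147*s - 49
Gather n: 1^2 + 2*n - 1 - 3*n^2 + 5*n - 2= -3*n^2 + 7*n - 2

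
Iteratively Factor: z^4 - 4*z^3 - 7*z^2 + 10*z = (z - 1)*(z^3 - 3*z^2 - 10*z) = z*(z - 1)*(z^2 - 3*z - 10) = z*(z - 1)*(z + 2)*(z - 5)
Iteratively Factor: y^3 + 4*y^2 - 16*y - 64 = (y + 4)*(y^2 - 16) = (y + 4)^2*(y - 4)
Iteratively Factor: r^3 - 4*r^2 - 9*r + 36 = (r - 3)*(r^2 - r - 12) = (r - 4)*(r - 3)*(r + 3)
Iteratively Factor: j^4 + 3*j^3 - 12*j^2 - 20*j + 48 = (j + 3)*(j^3 - 12*j + 16) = (j - 2)*(j + 3)*(j^2 + 2*j - 8) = (j - 2)*(j + 3)*(j + 4)*(j - 2)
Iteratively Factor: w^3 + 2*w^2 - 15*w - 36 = (w + 3)*(w^2 - w - 12) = (w + 3)^2*(w - 4)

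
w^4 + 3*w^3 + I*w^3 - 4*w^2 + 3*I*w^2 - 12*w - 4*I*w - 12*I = (w - 2)*(w + 2)*(w + 3)*(w + I)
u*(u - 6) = u^2 - 6*u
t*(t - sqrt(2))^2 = t^3 - 2*sqrt(2)*t^2 + 2*t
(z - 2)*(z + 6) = z^2 + 4*z - 12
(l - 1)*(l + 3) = l^2 + 2*l - 3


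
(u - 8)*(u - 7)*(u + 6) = u^3 - 9*u^2 - 34*u + 336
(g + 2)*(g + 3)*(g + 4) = g^3 + 9*g^2 + 26*g + 24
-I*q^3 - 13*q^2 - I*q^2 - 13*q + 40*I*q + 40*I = (q - 8*I)*(q - 5*I)*(-I*q - I)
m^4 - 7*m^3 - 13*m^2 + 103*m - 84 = (m - 7)*(m - 3)*(m - 1)*(m + 4)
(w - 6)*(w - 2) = w^2 - 8*w + 12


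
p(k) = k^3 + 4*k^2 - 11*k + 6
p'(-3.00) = -8.00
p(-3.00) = 48.00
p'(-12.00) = 325.00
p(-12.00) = -1014.00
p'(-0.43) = -13.89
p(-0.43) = 11.39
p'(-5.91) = 46.50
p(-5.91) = 4.30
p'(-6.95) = 78.31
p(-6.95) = -60.04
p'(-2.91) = -8.88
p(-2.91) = 47.24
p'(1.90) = 15.03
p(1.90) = 6.40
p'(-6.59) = 66.56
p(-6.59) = -33.99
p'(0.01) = -10.92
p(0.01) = 5.89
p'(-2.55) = -11.89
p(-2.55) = 43.48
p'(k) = 3*k^2 + 8*k - 11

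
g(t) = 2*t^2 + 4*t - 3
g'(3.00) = 16.00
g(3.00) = 27.00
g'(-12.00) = -44.00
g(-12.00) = 237.00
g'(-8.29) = -29.16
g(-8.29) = 101.29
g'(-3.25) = -9.00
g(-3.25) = 5.12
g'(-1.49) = -1.96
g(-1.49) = -4.52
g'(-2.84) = -7.36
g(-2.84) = 1.77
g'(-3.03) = -8.12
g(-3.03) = 3.24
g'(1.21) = 8.84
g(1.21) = 4.77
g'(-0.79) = 0.84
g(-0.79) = -4.91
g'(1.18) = 8.72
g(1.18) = 4.50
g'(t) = 4*t + 4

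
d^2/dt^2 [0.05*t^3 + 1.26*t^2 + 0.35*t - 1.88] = 0.3*t + 2.52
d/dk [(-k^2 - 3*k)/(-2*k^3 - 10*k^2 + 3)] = (-2*k^2*(k + 3)*(3*k + 10) + (2*k + 3)*(2*k^3 + 10*k^2 - 3))/(2*k^3 + 10*k^2 - 3)^2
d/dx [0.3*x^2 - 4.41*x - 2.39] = 0.6*x - 4.41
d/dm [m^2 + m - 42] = 2*m + 1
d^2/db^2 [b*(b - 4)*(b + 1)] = 6*b - 6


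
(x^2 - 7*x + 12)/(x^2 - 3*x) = (x - 4)/x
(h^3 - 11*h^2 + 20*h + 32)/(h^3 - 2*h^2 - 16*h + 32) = (h^2 - 7*h - 8)/(h^2 + 2*h - 8)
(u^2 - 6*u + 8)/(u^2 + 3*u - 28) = (u - 2)/(u + 7)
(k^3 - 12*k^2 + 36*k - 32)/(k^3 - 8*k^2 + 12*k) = (k^2 - 10*k + 16)/(k*(k - 6))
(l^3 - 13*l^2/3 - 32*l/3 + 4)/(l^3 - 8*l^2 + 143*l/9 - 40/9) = 3*(l^2 - 4*l - 12)/(3*l^2 - 23*l + 40)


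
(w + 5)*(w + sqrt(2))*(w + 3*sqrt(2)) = w^3 + 5*w^2 + 4*sqrt(2)*w^2 + 6*w + 20*sqrt(2)*w + 30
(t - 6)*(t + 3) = t^2 - 3*t - 18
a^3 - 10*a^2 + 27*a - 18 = (a - 6)*(a - 3)*(a - 1)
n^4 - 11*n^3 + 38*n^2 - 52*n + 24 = (n - 6)*(n - 2)^2*(n - 1)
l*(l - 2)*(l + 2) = l^3 - 4*l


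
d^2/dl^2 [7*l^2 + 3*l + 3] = 14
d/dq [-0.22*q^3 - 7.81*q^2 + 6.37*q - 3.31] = -0.66*q^2 - 15.62*q + 6.37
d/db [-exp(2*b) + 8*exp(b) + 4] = 2*(4 - exp(b))*exp(b)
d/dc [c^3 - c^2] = c*(3*c - 2)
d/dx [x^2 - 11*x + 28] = 2*x - 11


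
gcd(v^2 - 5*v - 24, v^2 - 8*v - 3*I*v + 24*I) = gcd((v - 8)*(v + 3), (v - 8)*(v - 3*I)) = v - 8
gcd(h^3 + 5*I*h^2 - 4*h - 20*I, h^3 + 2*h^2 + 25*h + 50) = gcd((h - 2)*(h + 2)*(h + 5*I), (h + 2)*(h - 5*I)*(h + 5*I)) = h^2 + h*(2 + 5*I) + 10*I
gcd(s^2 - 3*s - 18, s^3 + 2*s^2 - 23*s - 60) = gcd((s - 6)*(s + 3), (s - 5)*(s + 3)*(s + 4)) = s + 3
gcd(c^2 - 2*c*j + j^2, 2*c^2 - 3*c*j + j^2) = c - j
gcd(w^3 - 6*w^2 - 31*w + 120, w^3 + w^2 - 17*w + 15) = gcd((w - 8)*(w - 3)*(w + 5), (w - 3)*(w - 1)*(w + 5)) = w^2 + 2*w - 15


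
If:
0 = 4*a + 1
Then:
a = -1/4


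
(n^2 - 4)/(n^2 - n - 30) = (4 - n^2)/(-n^2 + n + 30)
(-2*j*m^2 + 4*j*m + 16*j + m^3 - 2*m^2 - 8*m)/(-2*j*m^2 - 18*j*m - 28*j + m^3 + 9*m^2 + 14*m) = (m - 4)/(m + 7)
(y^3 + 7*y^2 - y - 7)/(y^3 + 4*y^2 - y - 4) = (y + 7)/(y + 4)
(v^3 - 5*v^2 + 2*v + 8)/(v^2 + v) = v - 6 + 8/v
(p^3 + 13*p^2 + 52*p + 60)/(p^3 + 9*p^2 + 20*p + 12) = (p + 5)/(p + 1)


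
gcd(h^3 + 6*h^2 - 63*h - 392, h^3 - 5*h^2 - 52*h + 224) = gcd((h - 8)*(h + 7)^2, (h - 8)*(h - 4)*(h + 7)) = h^2 - h - 56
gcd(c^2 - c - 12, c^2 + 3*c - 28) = c - 4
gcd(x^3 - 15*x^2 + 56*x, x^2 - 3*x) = x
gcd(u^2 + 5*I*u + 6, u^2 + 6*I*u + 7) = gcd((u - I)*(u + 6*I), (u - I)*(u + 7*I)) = u - I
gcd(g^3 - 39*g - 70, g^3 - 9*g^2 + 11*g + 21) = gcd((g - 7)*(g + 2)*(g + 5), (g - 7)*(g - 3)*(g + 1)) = g - 7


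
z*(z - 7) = z^2 - 7*z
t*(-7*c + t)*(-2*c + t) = 14*c^2*t - 9*c*t^2 + t^3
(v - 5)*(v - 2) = v^2 - 7*v + 10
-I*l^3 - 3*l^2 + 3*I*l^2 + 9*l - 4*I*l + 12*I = (l - 3)*(l - 4*I)*(-I*l + 1)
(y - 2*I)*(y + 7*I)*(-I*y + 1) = -I*y^3 + 6*y^2 - 9*I*y + 14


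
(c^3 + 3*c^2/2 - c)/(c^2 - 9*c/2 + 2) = c*(c + 2)/(c - 4)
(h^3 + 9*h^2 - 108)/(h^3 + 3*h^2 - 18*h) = (h + 6)/h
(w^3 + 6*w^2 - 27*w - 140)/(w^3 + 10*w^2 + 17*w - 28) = (w - 5)/(w - 1)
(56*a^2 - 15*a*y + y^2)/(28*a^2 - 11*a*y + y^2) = (-8*a + y)/(-4*a + y)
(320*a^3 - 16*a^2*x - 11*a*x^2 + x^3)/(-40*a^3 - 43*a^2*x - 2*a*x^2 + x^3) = (-8*a + x)/(a + x)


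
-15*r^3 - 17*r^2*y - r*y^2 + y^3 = (-5*r + y)*(r + y)*(3*r + y)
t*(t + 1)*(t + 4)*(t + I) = t^4 + 5*t^3 + I*t^3 + 4*t^2 + 5*I*t^2 + 4*I*t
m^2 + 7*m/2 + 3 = (m + 3/2)*(m + 2)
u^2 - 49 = (u - 7)*(u + 7)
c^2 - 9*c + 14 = (c - 7)*(c - 2)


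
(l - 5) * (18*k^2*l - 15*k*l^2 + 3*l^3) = 18*k^2*l^2 - 90*k^2*l - 15*k*l^3 + 75*k*l^2 + 3*l^4 - 15*l^3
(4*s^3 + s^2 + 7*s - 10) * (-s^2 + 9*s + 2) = -4*s^5 + 35*s^4 + 10*s^3 + 75*s^2 - 76*s - 20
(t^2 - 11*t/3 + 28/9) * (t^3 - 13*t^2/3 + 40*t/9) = t^5 - 8*t^4 + 211*t^3/9 - 268*t^2/9 + 1120*t/81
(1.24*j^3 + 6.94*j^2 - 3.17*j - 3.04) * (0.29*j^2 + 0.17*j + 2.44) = 0.3596*j^5 + 2.2234*j^4 + 3.2861*j^3 + 15.5131*j^2 - 8.2516*j - 7.4176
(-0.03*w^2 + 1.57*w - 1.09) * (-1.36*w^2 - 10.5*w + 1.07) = 0.0408*w^4 - 1.8202*w^3 - 15.0347*w^2 + 13.1249*w - 1.1663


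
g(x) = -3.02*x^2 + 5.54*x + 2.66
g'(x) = 5.54 - 6.04*x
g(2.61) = -3.45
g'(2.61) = -10.22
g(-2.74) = -35.19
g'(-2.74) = 22.09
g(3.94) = -22.39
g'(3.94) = -18.26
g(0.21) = 3.69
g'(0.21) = 4.27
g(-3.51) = -53.99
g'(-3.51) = 26.74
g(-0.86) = -4.34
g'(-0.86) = 10.73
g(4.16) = -26.56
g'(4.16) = -19.59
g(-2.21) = -24.33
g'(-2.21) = 18.89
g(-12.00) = -498.70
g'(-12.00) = 78.02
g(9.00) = -192.10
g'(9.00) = -48.82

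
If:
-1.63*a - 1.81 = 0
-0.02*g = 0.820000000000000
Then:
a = -1.11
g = -41.00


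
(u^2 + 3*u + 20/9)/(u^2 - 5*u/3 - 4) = (u + 5/3)/(u - 3)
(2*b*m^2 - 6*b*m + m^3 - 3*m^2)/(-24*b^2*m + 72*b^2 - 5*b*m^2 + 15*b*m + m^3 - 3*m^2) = m*(-2*b - m)/(24*b^2 + 5*b*m - m^2)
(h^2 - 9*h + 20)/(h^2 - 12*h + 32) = (h - 5)/(h - 8)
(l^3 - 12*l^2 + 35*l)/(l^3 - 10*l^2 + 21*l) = (l - 5)/(l - 3)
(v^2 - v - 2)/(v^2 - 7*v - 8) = (v - 2)/(v - 8)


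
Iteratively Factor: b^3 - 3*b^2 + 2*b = (b - 2)*(b^2 - b) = (b - 2)*(b - 1)*(b)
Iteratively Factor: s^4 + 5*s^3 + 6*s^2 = (s)*(s^3 + 5*s^2 + 6*s) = s*(s + 3)*(s^2 + 2*s) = s*(s + 2)*(s + 3)*(s)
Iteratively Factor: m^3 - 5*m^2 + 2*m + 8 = (m - 4)*(m^2 - m - 2) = (m - 4)*(m + 1)*(m - 2)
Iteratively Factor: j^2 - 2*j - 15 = (j - 5)*(j + 3)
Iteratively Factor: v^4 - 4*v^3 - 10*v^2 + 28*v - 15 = (v - 5)*(v^3 + v^2 - 5*v + 3) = (v - 5)*(v - 1)*(v^2 + 2*v - 3) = (v - 5)*(v - 1)*(v + 3)*(v - 1)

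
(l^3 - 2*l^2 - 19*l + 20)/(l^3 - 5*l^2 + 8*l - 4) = (l^2 - l - 20)/(l^2 - 4*l + 4)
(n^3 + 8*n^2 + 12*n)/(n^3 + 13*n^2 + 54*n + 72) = n*(n + 2)/(n^2 + 7*n + 12)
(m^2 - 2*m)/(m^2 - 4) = m/(m + 2)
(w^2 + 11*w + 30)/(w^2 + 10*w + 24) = (w + 5)/(w + 4)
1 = 1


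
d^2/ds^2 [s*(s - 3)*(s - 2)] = 6*s - 10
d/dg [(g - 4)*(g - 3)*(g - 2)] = 3*g^2 - 18*g + 26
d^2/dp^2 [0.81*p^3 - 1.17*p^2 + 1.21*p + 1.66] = 4.86*p - 2.34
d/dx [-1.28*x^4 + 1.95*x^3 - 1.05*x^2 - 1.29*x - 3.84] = -5.12*x^3 + 5.85*x^2 - 2.1*x - 1.29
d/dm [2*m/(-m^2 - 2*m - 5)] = 2*(m^2 - 5)/(m^4 + 4*m^3 + 14*m^2 + 20*m + 25)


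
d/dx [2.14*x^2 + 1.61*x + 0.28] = 4.28*x + 1.61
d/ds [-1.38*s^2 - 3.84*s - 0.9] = -2.76*s - 3.84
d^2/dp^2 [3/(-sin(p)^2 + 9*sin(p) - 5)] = 3*(4*sin(p)^4 - 27*sin(p)^3 + 55*sin(p)^2 + 99*sin(p) - 152)/(sin(p)^2 - 9*sin(p) + 5)^3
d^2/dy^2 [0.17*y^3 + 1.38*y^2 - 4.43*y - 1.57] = 1.02*y + 2.76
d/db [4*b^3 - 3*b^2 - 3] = 6*b*(2*b - 1)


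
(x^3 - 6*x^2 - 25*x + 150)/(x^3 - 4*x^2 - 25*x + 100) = (x - 6)/(x - 4)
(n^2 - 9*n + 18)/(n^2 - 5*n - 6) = (n - 3)/(n + 1)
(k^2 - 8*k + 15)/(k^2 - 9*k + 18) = (k - 5)/(k - 6)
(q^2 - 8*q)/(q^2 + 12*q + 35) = q*(q - 8)/(q^2 + 12*q + 35)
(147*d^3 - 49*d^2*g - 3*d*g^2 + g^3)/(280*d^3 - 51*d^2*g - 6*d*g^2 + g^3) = (21*d^2 - 10*d*g + g^2)/(40*d^2 - 13*d*g + g^2)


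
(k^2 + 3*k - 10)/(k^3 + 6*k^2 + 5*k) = (k - 2)/(k*(k + 1))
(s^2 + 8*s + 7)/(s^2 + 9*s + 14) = (s + 1)/(s + 2)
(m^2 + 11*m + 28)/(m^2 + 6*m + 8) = (m + 7)/(m + 2)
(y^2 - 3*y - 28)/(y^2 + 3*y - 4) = (y - 7)/(y - 1)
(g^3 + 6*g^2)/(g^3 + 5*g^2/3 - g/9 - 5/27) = 27*g^2*(g + 6)/(27*g^3 + 45*g^2 - 3*g - 5)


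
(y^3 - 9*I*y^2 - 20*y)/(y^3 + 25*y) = (y - 4*I)/(y + 5*I)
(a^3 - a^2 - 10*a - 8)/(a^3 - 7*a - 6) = (a - 4)/(a - 3)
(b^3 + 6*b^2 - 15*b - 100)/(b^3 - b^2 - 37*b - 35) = (b^2 + b - 20)/(b^2 - 6*b - 7)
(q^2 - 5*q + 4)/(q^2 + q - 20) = (q - 1)/(q + 5)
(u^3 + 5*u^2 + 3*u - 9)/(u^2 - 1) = (u^2 + 6*u + 9)/(u + 1)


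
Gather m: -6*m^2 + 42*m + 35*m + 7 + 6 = -6*m^2 + 77*m + 13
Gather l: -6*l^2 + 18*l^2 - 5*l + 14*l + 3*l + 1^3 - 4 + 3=12*l^2 + 12*l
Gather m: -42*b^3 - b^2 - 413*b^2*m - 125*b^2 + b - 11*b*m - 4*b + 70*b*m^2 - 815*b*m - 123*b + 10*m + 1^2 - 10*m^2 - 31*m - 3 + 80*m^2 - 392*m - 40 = -42*b^3 - 126*b^2 - 126*b + m^2*(70*b + 70) + m*(-413*b^2 - 826*b - 413) - 42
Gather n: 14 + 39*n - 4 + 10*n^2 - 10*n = 10*n^2 + 29*n + 10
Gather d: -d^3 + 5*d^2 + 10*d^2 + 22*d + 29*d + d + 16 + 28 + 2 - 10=-d^3 + 15*d^2 + 52*d + 36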